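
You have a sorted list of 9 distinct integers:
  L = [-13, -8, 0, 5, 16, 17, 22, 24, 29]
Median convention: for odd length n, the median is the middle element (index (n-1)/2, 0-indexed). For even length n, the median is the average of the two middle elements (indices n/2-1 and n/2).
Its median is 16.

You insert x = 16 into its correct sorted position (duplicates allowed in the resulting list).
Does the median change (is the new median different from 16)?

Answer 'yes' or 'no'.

Old median = 16
Insert x = 16
New median = 16
Changed? no

Answer: no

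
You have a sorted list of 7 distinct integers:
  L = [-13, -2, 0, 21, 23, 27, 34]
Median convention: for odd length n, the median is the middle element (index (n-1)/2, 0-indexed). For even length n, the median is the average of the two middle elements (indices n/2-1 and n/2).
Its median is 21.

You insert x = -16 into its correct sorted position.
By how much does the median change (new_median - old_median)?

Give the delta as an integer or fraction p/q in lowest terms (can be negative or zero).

Answer: -21/2

Derivation:
Old median = 21
After inserting x = -16: new sorted = [-16, -13, -2, 0, 21, 23, 27, 34]
New median = 21/2
Delta = 21/2 - 21 = -21/2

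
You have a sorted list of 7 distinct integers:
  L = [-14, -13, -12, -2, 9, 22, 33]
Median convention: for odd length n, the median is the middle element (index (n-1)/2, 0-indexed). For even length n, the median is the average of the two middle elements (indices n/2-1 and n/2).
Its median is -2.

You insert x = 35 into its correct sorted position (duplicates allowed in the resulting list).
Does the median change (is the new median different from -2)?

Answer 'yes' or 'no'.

Old median = -2
Insert x = 35
New median = 7/2
Changed? yes

Answer: yes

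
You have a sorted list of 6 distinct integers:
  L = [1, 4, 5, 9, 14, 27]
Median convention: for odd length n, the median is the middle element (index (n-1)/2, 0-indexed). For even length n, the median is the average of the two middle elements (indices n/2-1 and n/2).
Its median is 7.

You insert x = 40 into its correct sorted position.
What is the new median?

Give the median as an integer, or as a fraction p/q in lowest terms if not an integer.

Old list (sorted, length 6): [1, 4, 5, 9, 14, 27]
Old median = 7
Insert x = 40
Old length even (6). Middle pair: indices 2,3 = 5,9.
New length odd (7). New median = single middle element.
x = 40: 6 elements are < x, 0 elements are > x.
New sorted list: [1, 4, 5, 9, 14, 27, 40]
New median = 9

Answer: 9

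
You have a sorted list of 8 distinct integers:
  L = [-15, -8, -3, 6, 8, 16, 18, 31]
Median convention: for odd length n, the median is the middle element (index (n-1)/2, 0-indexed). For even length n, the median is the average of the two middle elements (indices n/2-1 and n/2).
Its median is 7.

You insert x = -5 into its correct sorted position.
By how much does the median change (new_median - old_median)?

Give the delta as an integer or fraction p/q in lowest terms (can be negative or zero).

Answer: -1

Derivation:
Old median = 7
After inserting x = -5: new sorted = [-15, -8, -5, -3, 6, 8, 16, 18, 31]
New median = 6
Delta = 6 - 7 = -1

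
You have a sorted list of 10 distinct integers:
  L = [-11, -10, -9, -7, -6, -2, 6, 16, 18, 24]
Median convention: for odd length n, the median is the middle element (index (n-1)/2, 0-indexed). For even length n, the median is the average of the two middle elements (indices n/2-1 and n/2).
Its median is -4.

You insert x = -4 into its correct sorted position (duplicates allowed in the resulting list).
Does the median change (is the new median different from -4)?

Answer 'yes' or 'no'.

Old median = -4
Insert x = -4
New median = -4
Changed? no

Answer: no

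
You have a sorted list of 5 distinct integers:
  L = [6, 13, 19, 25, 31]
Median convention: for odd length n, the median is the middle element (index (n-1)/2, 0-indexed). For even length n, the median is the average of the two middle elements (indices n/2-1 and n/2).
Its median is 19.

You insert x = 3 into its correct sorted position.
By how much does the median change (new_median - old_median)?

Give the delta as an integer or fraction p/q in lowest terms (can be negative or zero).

Old median = 19
After inserting x = 3: new sorted = [3, 6, 13, 19, 25, 31]
New median = 16
Delta = 16 - 19 = -3

Answer: -3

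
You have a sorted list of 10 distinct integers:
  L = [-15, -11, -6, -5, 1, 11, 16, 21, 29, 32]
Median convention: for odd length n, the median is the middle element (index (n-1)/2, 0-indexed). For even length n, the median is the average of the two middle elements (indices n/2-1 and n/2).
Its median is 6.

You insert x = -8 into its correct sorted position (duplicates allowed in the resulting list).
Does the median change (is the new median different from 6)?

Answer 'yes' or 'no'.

Answer: yes

Derivation:
Old median = 6
Insert x = -8
New median = 1
Changed? yes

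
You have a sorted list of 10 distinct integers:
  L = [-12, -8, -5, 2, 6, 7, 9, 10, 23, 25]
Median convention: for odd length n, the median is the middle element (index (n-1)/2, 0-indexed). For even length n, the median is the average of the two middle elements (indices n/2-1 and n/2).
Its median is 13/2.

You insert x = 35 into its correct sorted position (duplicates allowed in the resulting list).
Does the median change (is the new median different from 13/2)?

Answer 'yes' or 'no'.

Old median = 13/2
Insert x = 35
New median = 7
Changed? yes

Answer: yes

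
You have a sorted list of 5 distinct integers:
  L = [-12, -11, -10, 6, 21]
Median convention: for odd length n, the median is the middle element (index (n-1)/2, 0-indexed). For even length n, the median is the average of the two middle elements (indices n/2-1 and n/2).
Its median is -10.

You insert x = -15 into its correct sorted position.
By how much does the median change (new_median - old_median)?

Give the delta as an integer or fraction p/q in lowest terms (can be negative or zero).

Answer: -1/2

Derivation:
Old median = -10
After inserting x = -15: new sorted = [-15, -12, -11, -10, 6, 21]
New median = -21/2
Delta = -21/2 - -10 = -1/2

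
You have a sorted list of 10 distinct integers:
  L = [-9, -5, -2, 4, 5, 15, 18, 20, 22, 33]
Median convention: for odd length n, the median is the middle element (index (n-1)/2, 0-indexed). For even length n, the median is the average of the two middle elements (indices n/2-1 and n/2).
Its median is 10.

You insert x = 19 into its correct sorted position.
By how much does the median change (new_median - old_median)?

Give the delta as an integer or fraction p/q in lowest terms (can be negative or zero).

Answer: 5

Derivation:
Old median = 10
After inserting x = 19: new sorted = [-9, -5, -2, 4, 5, 15, 18, 19, 20, 22, 33]
New median = 15
Delta = 15 - 10 = 5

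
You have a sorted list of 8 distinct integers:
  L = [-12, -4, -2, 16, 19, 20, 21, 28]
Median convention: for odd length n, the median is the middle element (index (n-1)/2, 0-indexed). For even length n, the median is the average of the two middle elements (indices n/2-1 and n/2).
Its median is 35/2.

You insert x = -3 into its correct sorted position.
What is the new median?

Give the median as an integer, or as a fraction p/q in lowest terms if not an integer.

Old list (sorted, length 8): [-12, -4, -2, 16, 19, 20, 21, 28]
Old median = 35/2
Insert x = -3
Old length even (8). Middle pair: indices 3,4 = 16,19.
New length odd (9). New median = single middle element.
x = -3: 2 elements are < x, 6 elements are > x.
New sorted list: [-12, -4, -3, -2, 16, 19, 20, 21, 28]
New median = 16

Answer: 16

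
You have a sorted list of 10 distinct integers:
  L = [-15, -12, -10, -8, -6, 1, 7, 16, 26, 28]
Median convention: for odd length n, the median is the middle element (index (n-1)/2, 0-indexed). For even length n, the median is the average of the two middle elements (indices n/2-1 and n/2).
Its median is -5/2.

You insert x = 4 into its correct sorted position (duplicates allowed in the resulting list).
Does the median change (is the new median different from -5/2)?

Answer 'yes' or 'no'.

Answer: yes

Derivation:
Old median = -5/2
Insert x = 4
New median = 1
Changed? yes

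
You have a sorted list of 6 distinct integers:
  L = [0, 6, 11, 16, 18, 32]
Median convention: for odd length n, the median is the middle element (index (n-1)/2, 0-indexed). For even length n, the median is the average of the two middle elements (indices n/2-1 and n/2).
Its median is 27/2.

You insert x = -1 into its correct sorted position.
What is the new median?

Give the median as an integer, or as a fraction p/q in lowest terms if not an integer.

Answer: 11

Derivation:
Old list (sorted, length 6): [0, 6, 11, 16, 18, 32]
Old median = 27/2
Insert x = -1
Old length even (6). Middle pair: indices 2,3 = 11,16.
New length odd (7). New median = single middle element.
x = -1: 0 elements are < x, 6 elements are > x.
New sorted list: [-1, 0, 6, 11, 16, 18, 32]
New median = 11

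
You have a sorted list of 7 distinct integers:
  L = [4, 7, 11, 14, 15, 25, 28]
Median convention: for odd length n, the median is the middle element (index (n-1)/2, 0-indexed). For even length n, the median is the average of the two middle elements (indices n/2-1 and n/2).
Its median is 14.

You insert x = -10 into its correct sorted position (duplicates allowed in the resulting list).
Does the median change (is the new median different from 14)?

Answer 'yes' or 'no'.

Answer: yes

Derivation:
Old median = 14
Insert x = -10
New median = 25/2
Changed? yes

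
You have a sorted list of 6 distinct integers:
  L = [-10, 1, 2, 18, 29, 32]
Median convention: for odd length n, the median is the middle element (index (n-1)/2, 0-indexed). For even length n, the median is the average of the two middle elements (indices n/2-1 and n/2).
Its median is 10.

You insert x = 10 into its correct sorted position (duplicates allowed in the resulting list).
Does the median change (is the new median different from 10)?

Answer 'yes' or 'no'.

Old median = 10
Insert x = 10
New median = 10
Changed? no

Answer: no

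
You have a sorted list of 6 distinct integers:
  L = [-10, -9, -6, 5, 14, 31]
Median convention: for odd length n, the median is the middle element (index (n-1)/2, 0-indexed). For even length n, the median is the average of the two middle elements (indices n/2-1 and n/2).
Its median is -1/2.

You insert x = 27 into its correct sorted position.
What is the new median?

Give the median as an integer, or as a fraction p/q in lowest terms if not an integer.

Answer: 5

Derivation:
Old list (sorted, length 6): [-10, -9, -6, 5, 14, 31]
Old median = -1/2
Insert x = 27
Old length even (6). Middle pair: indices 2,3 = -6,5.
New length odd (7). New median = single middle element.
x = 27: 5 elements are < x, 1 elements are > x.
New sorted list: [-10, -9, -6, 5, 14, 27, 31]
New median = 5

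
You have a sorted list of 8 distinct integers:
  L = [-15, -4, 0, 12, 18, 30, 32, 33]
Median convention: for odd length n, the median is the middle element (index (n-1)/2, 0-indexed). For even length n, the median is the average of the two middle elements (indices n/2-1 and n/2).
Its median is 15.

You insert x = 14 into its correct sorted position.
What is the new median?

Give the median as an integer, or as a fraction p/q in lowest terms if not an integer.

Answer: 14

Derivation:
Old list (sorted, length 8): [-15, -4, 0, 12, 18, 30, 32, 33]
Old median = 15
Insert x = 14
Old length even (8). Middle pair: indices 3,4 = 12,18.
New length odd (9). New median = single middle element.
x = 14: 4 elements are < x, 4 elements are > x.
New sorted list: [-15, -4, 0, 12, 14, 18, 30, 32, 33]
New median = 14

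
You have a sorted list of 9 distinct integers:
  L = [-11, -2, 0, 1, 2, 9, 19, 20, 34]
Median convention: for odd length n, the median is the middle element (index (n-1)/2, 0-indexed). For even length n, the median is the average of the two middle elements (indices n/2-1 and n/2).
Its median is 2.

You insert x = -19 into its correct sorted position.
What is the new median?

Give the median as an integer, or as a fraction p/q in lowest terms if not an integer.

Old list (sorted, length 9): [-11, -2, 0, 1, 2, 9, 19, 20, 34]
Old median = 2
Insert x = -19
Old length odd (9). Middle was index 4 = 2.
New length even (10). New median = avg of two middle elements.
x = -19: 0 elements are < x, 9 elements are > x.
New sorted list: [-19, -11, -2, 0, 1, 2, 9, 19, 20, 34]
New median = 3/2

Answer: 3/2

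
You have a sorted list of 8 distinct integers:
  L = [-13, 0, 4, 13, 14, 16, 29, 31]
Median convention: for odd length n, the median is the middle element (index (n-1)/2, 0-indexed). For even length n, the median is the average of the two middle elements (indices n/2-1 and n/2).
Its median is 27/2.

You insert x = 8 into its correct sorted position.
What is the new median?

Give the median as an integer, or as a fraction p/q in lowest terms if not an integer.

Answer: 13

Derivation:
Old list (sorted, length 8): [-13, 0, 4, 13, 14, 16, 29, 31]
Old median = 27/2
Insert x = 8
Old length even (8). Middle pair: indices 3,4 = 13,14.
New length odd (9). New median = single middle element.
x = 8: 3 elements are < x, 5 elements are > x.
New sorted list: [-13, 0, 4, 8, 13, 14, 16, 29, 31]
New median = 13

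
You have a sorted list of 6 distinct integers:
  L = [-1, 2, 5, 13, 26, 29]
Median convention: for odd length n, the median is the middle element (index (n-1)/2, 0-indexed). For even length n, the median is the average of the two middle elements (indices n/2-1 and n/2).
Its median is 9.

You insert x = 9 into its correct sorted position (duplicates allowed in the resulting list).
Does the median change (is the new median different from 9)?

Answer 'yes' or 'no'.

Old median = 9
Insert x = 9
New median = 9
Changed? no

Answer: no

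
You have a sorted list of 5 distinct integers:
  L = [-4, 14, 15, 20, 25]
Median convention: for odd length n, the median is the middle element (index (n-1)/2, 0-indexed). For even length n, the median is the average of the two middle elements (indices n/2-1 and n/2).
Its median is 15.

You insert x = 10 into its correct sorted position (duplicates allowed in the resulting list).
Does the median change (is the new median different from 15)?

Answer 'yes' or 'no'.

Answer: yes

Derivation:
Old median = 15
Insert x = 10
New median = 29/2
Changed? yes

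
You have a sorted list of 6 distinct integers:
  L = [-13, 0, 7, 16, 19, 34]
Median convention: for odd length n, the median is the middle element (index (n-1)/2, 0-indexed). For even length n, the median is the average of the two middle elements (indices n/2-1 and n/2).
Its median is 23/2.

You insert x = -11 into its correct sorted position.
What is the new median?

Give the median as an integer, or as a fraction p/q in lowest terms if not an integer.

Answer: 7

Derivation:
Old list (sorted, length 6): [-13, 0, 7, 16, 19, 34]
Old median = 23/2
Insert x = -11
Old length even (6). Middle pair: indices 2,3 = 7,16.
New length odd (7). New median = single middle element.
x = -11: 1 elements are < x, 5 elements are > x.
New sorted list: [-13, -11, 0, 7, 16, 19, 34]
New median = 7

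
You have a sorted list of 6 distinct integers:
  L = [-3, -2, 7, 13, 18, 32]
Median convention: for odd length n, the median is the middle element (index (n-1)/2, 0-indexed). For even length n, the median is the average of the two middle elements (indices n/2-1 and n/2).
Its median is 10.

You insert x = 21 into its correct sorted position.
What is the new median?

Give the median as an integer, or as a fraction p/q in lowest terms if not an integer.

Old list (sorted, length 6): [-3, -2, 7, 13, 18, 32]
Old median = 10
Insert x = 21
Old length even (6). Middle pair: indices 2,3 = 7,13.
New length odd (7). New median = single middle element.
x = 21: 5 elements are < x, 1 elements are > x.
New sorted list: [-3, -2, 7, 13, 18, 21, 32]
New median = 13

Answer: 13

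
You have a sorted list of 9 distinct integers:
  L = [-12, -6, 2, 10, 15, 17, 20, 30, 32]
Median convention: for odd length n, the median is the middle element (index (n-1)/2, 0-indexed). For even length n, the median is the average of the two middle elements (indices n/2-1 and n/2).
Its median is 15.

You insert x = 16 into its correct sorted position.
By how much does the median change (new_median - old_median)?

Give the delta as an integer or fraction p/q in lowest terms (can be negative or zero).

Old median = 15
After inserting x = 16: new sorted = [-12, -6, 2, 10, 15, 16, 17, 20, 30, 32]
New median = 31/2
Delta = 31/2 - 15 = 1/2

Answer: 1/2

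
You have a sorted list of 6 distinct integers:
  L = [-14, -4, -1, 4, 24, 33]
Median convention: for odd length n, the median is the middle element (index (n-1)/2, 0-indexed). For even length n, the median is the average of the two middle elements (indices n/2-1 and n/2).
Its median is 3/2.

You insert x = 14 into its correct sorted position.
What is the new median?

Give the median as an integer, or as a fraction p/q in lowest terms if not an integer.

Old list (sorted, length 6): [-14, -4, -1, 4, 24, 33]
Old median = 3/2
Insert x = 14
Old length even (6). Middle pair: indices 2,3 = -1,4.
New length odd (7). New median = single middle element.
x = 14: 4 elements are < x, 2 elements are > x.
New sorted list: [-14, -4, -1, 4, 14, 24, 33]
New median = 4

Answer: 4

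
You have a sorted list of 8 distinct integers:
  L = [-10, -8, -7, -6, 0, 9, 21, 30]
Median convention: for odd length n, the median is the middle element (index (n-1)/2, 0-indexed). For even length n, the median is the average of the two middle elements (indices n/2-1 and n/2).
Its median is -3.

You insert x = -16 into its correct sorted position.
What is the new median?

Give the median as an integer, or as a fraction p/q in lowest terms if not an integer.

Old list (sorted, length 8): [-10, -8, -7, -6, 0, 9, 21, 30]
Old median = -3
Insert x = -16
Old length even (8). Middle pair: indices 3,4 = -6,0.
New length odd (9). New median = single middle element.
x = -16: 0 elements are < x, 8 elements are > x.
New sorted list: [-16, -10, -8, -7, -6, 0, 9, 21, 30]
New median = -6

Answer: -6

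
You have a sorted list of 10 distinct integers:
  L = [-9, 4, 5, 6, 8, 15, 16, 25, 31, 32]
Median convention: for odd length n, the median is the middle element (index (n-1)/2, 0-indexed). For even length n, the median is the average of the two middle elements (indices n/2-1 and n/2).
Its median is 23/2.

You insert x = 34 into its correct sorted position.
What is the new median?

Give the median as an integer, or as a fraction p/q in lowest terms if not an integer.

Old list (sorted, length 10): [-9, 4, 5, 6, 8, 15, 16, 25, 31, 32]
Old median = 23/2
Insert x = 34
Old length even (10). Middle pair: indices 4,5 = 8,15.
New length odd (11). New median = single middle element.
x = 34: 10 elements are < x, 0 elements are > x.
New sorted list: [-9, 4, 5, 6, 8, 15, 16, 25, 31, 32, 34]
New median = 15

Answer: 15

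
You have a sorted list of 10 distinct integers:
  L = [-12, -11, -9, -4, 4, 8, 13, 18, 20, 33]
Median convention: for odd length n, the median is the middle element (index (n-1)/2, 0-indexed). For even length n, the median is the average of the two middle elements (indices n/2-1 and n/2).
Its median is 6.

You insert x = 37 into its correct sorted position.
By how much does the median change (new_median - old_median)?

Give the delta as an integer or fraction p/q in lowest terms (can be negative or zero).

Answer: 2

Derivation:
Old median = 6
After inserting x = 37: new sorted = [-12, -11, -9, -4, 4, 8, 13, 18, 20, 33, 37]
New median = 8
Delta = 8 - 6 = 2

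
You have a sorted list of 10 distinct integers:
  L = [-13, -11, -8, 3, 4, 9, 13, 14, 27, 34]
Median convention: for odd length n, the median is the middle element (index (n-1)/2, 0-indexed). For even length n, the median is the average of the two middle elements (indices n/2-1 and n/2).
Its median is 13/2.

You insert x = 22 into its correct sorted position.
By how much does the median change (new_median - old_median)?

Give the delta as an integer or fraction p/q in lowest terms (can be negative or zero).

Answer: 5/2

Derivation:
Old median = 13/2
After inserting x = 22: new sorted = [-13, -11, -8, 3, 4, 9, 13, 14, 22, 27, 34]
New median = 9
Delta = 9 - 13/2 = 5/2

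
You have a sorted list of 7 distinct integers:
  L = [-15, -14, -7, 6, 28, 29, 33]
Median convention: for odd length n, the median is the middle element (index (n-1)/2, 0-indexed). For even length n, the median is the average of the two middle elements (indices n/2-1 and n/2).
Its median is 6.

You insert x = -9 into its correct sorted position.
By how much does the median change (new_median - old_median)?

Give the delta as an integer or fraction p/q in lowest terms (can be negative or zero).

Answer: -13/2

Derivation:
Old median = 6
After inserting x = -9: new sorted = [-15, -14, -9, -7, 6, 28, 29, 33]
New median = -1/2
Delta = -1/2 - 6 = -13/2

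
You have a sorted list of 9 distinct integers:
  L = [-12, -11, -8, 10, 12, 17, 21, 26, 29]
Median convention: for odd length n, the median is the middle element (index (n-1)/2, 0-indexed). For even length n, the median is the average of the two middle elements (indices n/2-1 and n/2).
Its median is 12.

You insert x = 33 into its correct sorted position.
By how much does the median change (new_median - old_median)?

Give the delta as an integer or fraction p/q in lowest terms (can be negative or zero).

Answer: 5/2

Derivation:
Old median = 12
After inserting x = 33: new sorted = [-12, -11, -8, 10, 12, 17, 21, 26, 29, 33]
New median = 29/2
Delta = 29/2 - 12 = 5/2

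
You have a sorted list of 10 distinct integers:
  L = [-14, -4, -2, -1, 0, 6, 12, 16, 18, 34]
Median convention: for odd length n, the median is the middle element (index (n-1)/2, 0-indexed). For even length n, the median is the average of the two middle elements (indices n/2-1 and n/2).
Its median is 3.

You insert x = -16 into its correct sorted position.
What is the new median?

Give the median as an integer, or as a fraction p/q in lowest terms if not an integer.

Answer: 0

Derivation:
Old list (sorted, length 10): [-14, -4, -2, -1, 0, 6, 12, 16, 18, 34]
Old median = 3
Insert x = -16
Old length even (10). Middle pair: indices 4,5 = 0,6.
New length odd (11). New median = single middle element.
x = -16: 0 elements are < x, 10 elements are > x.
New sorted list: [-16, -14, -4, -2, -1, 0, 6, 12, 16, 18, 34]
New median = 0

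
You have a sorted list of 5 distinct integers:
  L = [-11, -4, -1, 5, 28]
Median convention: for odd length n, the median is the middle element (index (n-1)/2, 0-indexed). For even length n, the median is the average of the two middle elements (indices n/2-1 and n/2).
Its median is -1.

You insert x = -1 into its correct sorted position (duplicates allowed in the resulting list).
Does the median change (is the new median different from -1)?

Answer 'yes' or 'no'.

Old median = -1
Insert x = -1
New median = -1
Changed? no

Answer: no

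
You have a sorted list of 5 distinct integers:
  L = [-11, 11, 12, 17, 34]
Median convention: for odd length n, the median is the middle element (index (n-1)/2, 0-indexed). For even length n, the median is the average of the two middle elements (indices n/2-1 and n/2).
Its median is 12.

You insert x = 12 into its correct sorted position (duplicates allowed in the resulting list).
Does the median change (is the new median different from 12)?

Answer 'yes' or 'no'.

Old median = 12
Insert x = 12
New median = 12
Changed? no

Answer: no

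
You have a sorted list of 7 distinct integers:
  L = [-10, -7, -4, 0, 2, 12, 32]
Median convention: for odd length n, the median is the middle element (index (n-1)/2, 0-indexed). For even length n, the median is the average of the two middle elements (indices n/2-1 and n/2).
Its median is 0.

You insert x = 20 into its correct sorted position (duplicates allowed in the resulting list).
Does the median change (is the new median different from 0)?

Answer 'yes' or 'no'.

Answer: yes

Derivation:
Old median = 0
Insert x = 20
New median = 1
Changed? yes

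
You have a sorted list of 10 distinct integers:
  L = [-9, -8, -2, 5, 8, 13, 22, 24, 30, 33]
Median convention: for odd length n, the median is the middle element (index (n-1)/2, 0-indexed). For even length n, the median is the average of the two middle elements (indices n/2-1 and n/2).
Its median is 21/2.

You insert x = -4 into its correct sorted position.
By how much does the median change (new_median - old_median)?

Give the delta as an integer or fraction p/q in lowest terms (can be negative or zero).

Old median = 21/2
After inserting x = -4: new sorted = [-9, -8, -4, -2, 5, 8, 13, 22, 24, 30, 33]
New median = 8
Delta = 8 - 21/2 = -5/2

Answer: -5/2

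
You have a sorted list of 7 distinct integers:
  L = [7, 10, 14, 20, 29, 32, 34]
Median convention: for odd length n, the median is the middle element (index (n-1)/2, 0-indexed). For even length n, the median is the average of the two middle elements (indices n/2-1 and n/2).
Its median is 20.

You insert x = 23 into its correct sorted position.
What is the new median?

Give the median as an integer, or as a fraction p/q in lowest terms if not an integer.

Old list (sorted, length 7): [7, 10, 14, 20, 29, 32, 34]
Old median = 20
Insert x = 23
Old length odd (7). Middle was index 3 = 20.
New length even (8). New median = avg of two middle elements.
x = 23: 4 elements are < x, 3 elements are > x.
New sorted list: [7, 10, 14, 20, 23, 29, 32, 34]
New median = 43/2

Answer: 43/2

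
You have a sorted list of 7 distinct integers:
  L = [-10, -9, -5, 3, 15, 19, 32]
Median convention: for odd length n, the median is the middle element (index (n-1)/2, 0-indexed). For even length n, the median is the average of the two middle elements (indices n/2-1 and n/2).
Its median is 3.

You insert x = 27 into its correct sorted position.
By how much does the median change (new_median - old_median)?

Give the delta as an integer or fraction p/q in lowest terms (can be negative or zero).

Old median = 3
After inserting x = 27: new sorted = [-10, -9, -5, 3, 15, 19, 27, 32]
New median = 9
Delta = 9 - 3 = 6

Answer: 6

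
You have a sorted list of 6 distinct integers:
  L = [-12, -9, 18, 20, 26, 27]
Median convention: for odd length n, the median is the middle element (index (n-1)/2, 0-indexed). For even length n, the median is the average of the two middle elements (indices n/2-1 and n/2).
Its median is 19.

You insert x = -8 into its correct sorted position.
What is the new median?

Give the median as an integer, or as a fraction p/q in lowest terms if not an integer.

Old list (sorted, length 6): [-12, -9, 18, 20, 26, 27]
Old median = 19
Insert x = -8
Old length even (6). Middle pair: indices 2,3 = 18,20.
New length odd (7). New median = single middle element.
x = -8: 2 elements are < x, 4 elements are > x.
New sorted list: [-12, -9, -8, 18, 20, 26, 27]
New median = 18

Answer: 18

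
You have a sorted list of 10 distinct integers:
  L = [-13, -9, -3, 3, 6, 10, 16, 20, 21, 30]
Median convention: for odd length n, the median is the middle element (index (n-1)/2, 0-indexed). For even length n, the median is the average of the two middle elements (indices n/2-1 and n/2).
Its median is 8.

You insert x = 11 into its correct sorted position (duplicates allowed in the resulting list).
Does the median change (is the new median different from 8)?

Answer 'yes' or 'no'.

Old median = 8
Insert x = 11
New median = 10
Changed? yes

Answer: yes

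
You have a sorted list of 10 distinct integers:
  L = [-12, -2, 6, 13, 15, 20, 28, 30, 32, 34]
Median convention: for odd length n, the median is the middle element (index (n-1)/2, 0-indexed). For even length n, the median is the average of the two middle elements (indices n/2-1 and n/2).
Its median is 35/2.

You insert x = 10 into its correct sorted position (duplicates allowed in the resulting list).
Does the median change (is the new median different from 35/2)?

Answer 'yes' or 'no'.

Old median = 35/2
Insert x = 10
New median = 15
Changed? yes

Answer: yes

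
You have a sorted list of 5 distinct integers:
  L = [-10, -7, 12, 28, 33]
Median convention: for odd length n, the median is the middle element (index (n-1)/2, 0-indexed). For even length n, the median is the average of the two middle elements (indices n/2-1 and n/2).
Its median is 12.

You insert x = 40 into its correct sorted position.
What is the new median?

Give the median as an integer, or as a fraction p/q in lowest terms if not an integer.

Old list (sorted, length 5): [-10, -7, 12, 28, 33]
Old median = 12
Insert x = 40
Old length odd (5). Middle was index 2 = 12.
New length even (6). New median = avg of two middle elements.
x = 40: 5 elements are < x, 0 elements are > x.
New sorted list: [-10, -7, 12, 28, 33, 40]
New median = 20

Answer: 20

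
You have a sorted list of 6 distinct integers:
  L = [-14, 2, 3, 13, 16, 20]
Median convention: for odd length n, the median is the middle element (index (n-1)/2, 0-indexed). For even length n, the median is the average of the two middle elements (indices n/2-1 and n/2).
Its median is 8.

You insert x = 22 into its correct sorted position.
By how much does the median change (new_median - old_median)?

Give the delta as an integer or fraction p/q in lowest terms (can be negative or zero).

Answer: 5

Derivation:
Old median = 8
After inserting x = 22: new sorted = [-14, 2, 3, 13, 16, 20, 22]
New median = 13
Delta = 13 - 8 = 5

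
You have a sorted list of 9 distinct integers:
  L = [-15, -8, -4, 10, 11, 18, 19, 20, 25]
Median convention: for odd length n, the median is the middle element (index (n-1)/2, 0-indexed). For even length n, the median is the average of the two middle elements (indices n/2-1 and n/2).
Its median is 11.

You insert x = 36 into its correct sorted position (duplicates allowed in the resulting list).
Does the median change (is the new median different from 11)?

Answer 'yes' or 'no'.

Old median = 11
Insert x = 36
New median = 29/2
Changed? yes

Answer: yes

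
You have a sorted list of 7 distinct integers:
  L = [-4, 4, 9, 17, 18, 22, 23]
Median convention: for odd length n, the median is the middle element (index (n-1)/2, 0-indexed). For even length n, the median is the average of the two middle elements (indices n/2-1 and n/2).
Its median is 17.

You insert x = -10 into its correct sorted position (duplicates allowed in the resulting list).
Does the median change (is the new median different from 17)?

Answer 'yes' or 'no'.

Answer: yes

Derivation:
Old median = 17
Insert x = -10
New median = 13
Changed? yes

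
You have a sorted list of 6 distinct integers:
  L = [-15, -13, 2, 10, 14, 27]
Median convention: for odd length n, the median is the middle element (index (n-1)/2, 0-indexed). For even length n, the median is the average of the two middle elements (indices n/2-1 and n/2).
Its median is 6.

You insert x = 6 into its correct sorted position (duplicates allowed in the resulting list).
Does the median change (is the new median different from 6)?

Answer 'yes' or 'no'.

Old median = 6
Insert x = 6
New median = 6
Changed? no

Answer: no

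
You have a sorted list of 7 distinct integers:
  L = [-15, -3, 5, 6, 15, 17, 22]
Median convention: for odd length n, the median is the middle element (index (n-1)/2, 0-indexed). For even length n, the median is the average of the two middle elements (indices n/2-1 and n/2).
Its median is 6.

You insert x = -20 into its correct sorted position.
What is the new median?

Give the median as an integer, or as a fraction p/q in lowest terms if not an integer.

Answer: 11/2

Derivation:
Old list (sorted, length 7): [-15, -3, 5, 6, 15, 17, 22]
Old median = 6
Insert x = -20
Old length odd (7). Middle was index 3 = 6.
New length even (8). New median = avg of two middle elements.
x = -20: 0 elements are < x, 7 elements are > x.
New sorted list: [-20, -15, -3, 5, 6, 15, 17, 22]
New median = 11/2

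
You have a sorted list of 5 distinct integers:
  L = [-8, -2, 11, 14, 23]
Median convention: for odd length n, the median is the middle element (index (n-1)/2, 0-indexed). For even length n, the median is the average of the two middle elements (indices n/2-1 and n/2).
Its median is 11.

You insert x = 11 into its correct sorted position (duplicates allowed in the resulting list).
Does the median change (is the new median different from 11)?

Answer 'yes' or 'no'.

Old median = 11
Insert x = 11
New median = 11
Changed? no

Answer: no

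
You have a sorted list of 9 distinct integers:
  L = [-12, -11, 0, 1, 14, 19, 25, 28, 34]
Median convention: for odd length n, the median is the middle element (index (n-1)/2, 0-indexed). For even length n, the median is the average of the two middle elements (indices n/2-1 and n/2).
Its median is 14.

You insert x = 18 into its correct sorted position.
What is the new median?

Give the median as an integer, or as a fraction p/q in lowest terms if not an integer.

Old list (sorted, length 9): [-12, -11, 0, 1, 14, 19, 25, 28, 34]
Old median = 14
Insert x = 18
Old length odd (9). Middle was index 4 = 14.
New length even (10). New median = avg of two middle elements.
x = 18: 5 elements are < x, 4 elements are > x.
New sorted list: [-12, -11, 0, 1, 14, 18, 19, 25, 28, 34]
New median = 16

Answer: 16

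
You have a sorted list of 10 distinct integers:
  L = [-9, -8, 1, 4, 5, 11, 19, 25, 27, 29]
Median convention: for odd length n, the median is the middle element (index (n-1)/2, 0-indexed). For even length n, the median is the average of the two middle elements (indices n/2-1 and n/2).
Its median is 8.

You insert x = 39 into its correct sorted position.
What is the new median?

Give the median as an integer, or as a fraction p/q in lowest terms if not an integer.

Answer: 11

Derivation:
Old list (sorted, length 10): [-9, -8, 1, 4, 5, 11, 19, 25, 27, 29]
Old median = 8
Insert x = 39
Old length even (10). Middle pair: indices 4,5 = 5,11.
New length odd (11). New median = single middle element.
x = 39: 10 elements are < x, 0 elements are > x.
New sorted list: [-9, -8, 1, 4, 5, 11, 19, 25, 27, 29, 39]
New median = 11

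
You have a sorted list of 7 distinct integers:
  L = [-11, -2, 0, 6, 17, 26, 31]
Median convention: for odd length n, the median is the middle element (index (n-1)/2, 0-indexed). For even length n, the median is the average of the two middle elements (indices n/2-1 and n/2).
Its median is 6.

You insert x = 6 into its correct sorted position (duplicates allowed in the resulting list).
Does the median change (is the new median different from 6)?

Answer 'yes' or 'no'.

Answer: no

Derivation:
Old median = 6
Insert x = 6
New median = 6
Changed? no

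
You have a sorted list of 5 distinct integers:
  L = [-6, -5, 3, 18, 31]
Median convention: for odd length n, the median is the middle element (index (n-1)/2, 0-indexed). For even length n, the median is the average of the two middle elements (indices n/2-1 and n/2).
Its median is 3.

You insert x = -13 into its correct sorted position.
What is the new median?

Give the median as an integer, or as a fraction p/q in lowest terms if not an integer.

Old list (sorted, length 5): [-6, -5, 3, 18, 31]
Old median = 3
Insert x = -13
Old length odd (5). Middle was index 2 = 3.
New length even (6). New median = avg of two middle elements.
x = -13: 0 elements are < x, 5 elements are > x.
New sorted list: [-13, -6, -5, 3, 18, 31]
New median = -1

Answer: -1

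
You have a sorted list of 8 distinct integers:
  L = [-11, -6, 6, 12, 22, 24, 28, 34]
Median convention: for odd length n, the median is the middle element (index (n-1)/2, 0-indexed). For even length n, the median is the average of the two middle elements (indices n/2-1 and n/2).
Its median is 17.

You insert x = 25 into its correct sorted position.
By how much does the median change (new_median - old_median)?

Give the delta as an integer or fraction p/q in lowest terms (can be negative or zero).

Answer: 5

Derivation:
Old median = 17
After inserting x = 25: new sorted = [-11, -6, 6, 12, 22, 24, 25, 28, 34]
New median = 22
Delta = 22 - 17 = 5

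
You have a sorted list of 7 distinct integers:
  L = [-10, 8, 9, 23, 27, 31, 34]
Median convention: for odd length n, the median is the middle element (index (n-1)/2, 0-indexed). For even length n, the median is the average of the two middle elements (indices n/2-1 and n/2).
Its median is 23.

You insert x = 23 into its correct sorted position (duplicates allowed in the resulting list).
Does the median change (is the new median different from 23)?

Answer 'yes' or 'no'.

Old median = 23
Insert x = 23
New median = 23
Changed? no

Answer: no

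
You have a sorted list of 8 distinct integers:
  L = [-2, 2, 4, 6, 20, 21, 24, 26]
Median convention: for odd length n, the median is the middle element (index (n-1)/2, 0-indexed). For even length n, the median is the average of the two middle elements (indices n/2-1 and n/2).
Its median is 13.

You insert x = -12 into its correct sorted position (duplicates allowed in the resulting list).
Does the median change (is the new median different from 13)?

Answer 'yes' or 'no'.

Old median = 13
Insert x = -12
New median = 6
Changed? yes

Answer: yes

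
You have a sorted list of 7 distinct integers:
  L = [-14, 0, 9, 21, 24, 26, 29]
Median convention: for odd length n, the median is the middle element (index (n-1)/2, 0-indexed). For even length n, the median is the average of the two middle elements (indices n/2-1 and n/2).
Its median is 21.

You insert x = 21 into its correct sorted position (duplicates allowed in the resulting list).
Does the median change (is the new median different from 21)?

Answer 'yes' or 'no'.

Old median = 21
Insert x = 21
New median = 21
Changed? no

Answer: no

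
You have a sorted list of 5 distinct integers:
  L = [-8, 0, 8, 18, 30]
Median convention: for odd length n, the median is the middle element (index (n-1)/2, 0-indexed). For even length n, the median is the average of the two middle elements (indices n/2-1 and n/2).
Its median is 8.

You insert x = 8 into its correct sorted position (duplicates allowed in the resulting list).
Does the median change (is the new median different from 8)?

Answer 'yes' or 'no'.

Answer: no

Derivation:
Old median = 8
Insert x = 8
New median = 8
Changed? no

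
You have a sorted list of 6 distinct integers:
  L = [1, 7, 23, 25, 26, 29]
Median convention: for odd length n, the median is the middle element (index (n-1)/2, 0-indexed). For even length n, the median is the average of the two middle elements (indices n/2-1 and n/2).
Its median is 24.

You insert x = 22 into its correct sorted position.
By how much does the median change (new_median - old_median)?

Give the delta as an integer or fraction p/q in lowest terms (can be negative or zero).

Old median = 24
After inserting x = 22: new sorted = [1, 7, 22, 23, 25, 26, 29]
New median = 23
Delta = 23 - 24 = -1

Answer: -1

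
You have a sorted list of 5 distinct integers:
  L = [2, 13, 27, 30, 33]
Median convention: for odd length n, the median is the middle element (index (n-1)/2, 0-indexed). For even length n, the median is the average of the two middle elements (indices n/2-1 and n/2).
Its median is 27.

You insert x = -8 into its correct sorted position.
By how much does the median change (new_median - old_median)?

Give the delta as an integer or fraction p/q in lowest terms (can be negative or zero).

Answer: -7

Derivation:
Old median = 27
After inserting x = -8: new sorted = [-8, 2, 13, 27, 30, 33]
New median = 20
Delta = 20 - 27 = -7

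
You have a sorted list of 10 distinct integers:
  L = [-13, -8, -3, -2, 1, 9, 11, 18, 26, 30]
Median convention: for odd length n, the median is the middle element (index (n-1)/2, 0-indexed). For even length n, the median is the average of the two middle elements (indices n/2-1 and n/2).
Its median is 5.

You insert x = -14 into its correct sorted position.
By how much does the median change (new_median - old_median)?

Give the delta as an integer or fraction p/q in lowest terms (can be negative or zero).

Old median = 5
After inserting x = -14: new sorted = [-14, -13, -8, -3, -2, 1, 9, 11, 18, 26, 30]
New median = 1
Delta = 1 - 5 = -4

Answer: -4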